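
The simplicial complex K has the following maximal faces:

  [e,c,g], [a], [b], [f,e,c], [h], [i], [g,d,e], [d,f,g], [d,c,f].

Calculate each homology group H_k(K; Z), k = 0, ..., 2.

H_0 ≅ Z^5,  H_1 ≅ Z,  H_2 = 0.

Fix the vertex order a < b < c < d < e < f < g < h < i and write every simplex with vertices in increasing order. Then dim K = 2 and the simplices of K are:

  0-simplices (9): a, b, c, d, e, f, g, h, i
  1-simplices (10): cd, ce, cf, cg, de, df, dg, ef, eg, fg
  2-simplices (5): cdf, cef, ceg, deg, dfg

Hence C_0 ≅ Z^9, C_1 ≅ Z^10, C_2 ≅ Z^5.

∂_1: C_1 → C_0 sends each edge [p,q] (with p < q) to q − p. For instance
  ∂de = e − d.
The 9×10 boundary matrix has rank 4 and Smith normal form diag(1,1,1,1).

Boundary ∂_2: C_2 → C_1 sends each 2-simplex [p,q,r] to [q,r] − [p,r] + [p,q]. For instance
  ∂deg = eg − dg + de,
  ∂dfg = fg − dg + df.
As a 10×5 matrix over Z this has rank 5, with invariant factors (1,1,1,1,1).

From H_k ≅ ker(∂_k) / im(∂_{k+1}) we obtain:

  H_0: rank C_0 − rank ∂_1 = 9 − 4 = 5, and the invariant factors of ∂_1 are all 1, so H_0 = Z^5.
  H_1: rank ker ∂_1 − rank ∂_2 = (10 − 4) − 5 = 1, and the invariant factors of ∂_2 are all 1, so H_1 = Z.
  H_2: rank ker ∂_2 − rank ∂_3 = (5 − 5) − 0 = 0, and there is no ∂_3, so H_2 = 0.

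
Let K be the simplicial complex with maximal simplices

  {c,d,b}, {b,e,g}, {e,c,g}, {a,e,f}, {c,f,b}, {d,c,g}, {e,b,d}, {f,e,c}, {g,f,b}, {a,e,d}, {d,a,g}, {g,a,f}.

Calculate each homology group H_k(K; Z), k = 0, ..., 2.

Fix the vertex order a < b < c < d < e < f < g and write every simplex with vertices in increasing order. Then dim K = 2 and the simplices of K are:

  0-simplices (7): a, b, c, d, e, f, g
  1-simplices (18): ad, ae, af, ag, bc, bd, be, bf, bg, cd, ce, cf, cg, de, dg, ef, eg, fg
  2-simplices (12): ade, adg, aef, afg, bcd, bcf, bde, beg, bfg, cdg, cef, ceg

so the chain groups are C_0 ≅ Z^7, C_1 ≅ Z^18, C_2 ≅ Z^12.

Boundary ∂_1: C_1 → C_0 sends each edge [p,q] (with p < q) to q − p.
As a 7×18 matrix over Z this has rank 6, with invariant factors (1,1,1,1,1,1).

The boundary map ∂_2: C_2 → C_1 acts by ∂[p,q,r] = [q,r] − [p,r] + [p,q]. For instance
  ∂bcd = cd − bd + bc,
  ∂aef = ef − af + ae.
As a 18×12 matrix over Z this has rank 12, with invariant factors (1,1,1,1,1,1,1,1,1,1,1,2).

Computing H_k = (kernel of ∂_k) / (image of ∂_{k+1}):

  H_0: rank C_0 − rank ∂_1 = 7 − 6 = 1, and the invariant factors of ∂_1 are all 1, so H_0 ≅ Z.
  H_1: rank ker ∂_1 − rank ∂_2 = (18 − 6) − 12 = 0, and ∂_2 has invariant factor 2 > 1, so H_1 ≅ Z/2.
  H_2: rank ker ∂_2 − rank ∂_3 = (12 − 12) − 0 = 0, and there is no ∂_3, so H_2 ≅ 0.

(K is a triangulation of the real projective plane RP^2.)

H_0 ≅ Z,  H_1 ≅ Z/2,  H_2 = 0.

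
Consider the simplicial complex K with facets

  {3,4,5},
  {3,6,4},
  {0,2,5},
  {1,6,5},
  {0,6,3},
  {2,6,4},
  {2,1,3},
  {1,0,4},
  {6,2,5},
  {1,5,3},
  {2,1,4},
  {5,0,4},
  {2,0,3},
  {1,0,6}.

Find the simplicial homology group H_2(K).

H_2 ≅ Z.

Fix the vertex order 0 < 1 < 2 < 3 < 4 < 5 < 6 and write every simplex with vertices in increasing order. Then dim K = 2 and the simplices of K are:

  0-simplices (7): [0], [1], [2], [3], [4], [5], [6]
  1-simplices (21): [0,1], [0,2], [0,3], [0,4], [0,5], [0,6], [1,2], [1,3], [1,4], [1,5], [1,6], [2,3], [2,4], [2,5], [2,6], [3,4], [3,5], [3,6], [4,5], [4,6], [5,6]
  2-simplices (14): [0,1,4], [0,1,6], [0,2,3], [0,2,5], [0,3,6], [0,4,5], [1,2,3], [1,2,4], [1,3,5], [1,5,6], [2,4,6], [2,5,6], [3,4,5], [3,4,6]

giving chain groups C_0 ≅ Z^7, C_1 ≅ Z^21, C_2 ≅ Z^14.

The boundary map ∂_1: C_1 → C_0 is given by ∂[p,q] = [q] − [p]. For instance
  ∂[1,2] = [2] − [1].
As a 7×21 matrix over Z this has rank 6, with invariant factors (1,1,1,1,1,1).

The boundary map ∂_2: C_2 → C_1 acts by ∂[p,q,r] = [q,r] − [p,r] + [p,q]. For instance
  ∂[1,3,5] = [3,5] − [1,5] + [1,3],
  ∂[3,4,6] = [4,6] − [3,6] + [3,4].
This gives a 21×14 integer matrix of rank 13; reducing to Smith normal form yields diagonal entries (1,1,1,1,1,1,1,1,1,1,1,1,1).

Computing H_k = (kernel of ∂_k) / (image of ∂_{k+1}):

  H_2: rank ker ∂_2 − rank ∂_3 = (14 − 13) − 0 = 1, and there is no ∂_3, so H_2 ≅ Z.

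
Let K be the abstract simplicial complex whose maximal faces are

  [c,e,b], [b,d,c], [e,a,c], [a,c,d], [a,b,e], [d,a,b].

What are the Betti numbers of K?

b_0 = 1, b_1 = 0, b_2 = 1.

K has 5 vertices, 9 edges, 6 triangles.
rank ∂_0 = 0, rank ∂_1 = 4 ⇒ b_0 = 5 − 0 − 4 = 1; all invariant factors of ∂_1 are 1 so no torsion. So H_0 = Z.
rank ∂_1 = 4, rank ∂_2 = 5 ⇒ b_1 = 9 − 4 − 5 = 0; all invariant factors of ∂_2 are 1 so no torsion. So H_1 = 0.
rank ∂_2 = 5, rank ∂_3 = 0 ⇒ b_2 = 6 − 5 − 0 = 1. So H_2 = Z.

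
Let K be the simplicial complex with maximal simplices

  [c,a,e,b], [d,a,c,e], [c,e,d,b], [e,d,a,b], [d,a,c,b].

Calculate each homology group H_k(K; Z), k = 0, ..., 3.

H_0 ≅ Z,  H_1 = 0,  H_2 = 0,  H_3 ≅ Z.

Order the vertices as a < b < c < d < e. Listing each simplex with vertices in this order, K has dimension 3 with simplices:

  0-simplices (5): a, b, c, d, e
  1-simplices (10): ab, ac, ad, ae, bc, bd, be, cd, ce, de
  2-simplices (10): abc, abd, abe, acd, ace, ade, bcd, bce, bde, cde
  3-simplices (5): abcd, abce, abde, acde, bcde

so the chain groups are C_0 ≅ Z^5, C_1 ≅ Z^10, C_2 ≅ Z^10, C_3 ≅ Z^5.

The boundary map ∂_1: C_1 → C_0 is given by ∂[p,q] = [q] − [p]. For instance
  ∂ae = e − a.
This gives a 5×10 integer matrix of rank 4; reducing to Smith normal form yields diagonal entries (1,1,1,1).

The boundary map ∂_2: C_2 → C_1 maps a triangle to the signed sum of its edges. For instance
  ∂abd = bd − ad + ab,
  ∂bce = ce − be + bc.
This gives a 10×10 integer matrix of rank 6; reducing to Smith normal form yields diagonal entries (1,1,1,1,1,1).

Boundary ∂_3: C_3 → C_2 sends each 3-simplex σ to the alternating sum Σ_i (−1)^i (σ with its i-th vertex removed). For instance
  ∂abce = bce − ace + abe − abc,
  ∂acde = cde − ade + ace − acd.
The 10×5 boundary matrix has rank 4 and Smith normal form diag(1,1,1,1).

From H_k ≅ ker(∂_k) / im(∂_{k+1}) we obtain:

  H_0: rank C_0 − rank ∂_1 = 5 − 4 = 1, and the invariant factors of ∂_1 are all 1, so H_0 = Z.
  H_1: rank ker ∂_1 − rank ∂_2 = (10 − 4) − 6 = 0, and the invariant factors of ∂_2 are all 1, so H_1 = 0.
  H_2: rank ker ∂_2 − rank ∂_3 = (10 − 6) − 4 = 0, and the invariant factors of ∂_3 are all 1, so H_2 = 0.
  H_3: rank ker ∂_3 − rank ∂_4 = (5 − 4) − 0 = 1, and there is no ∂_4, so H_3 = Z.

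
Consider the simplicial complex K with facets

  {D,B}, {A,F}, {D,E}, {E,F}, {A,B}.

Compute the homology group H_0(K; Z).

H_0 ≅ Z.

We work with the vertex ordering A < B < D < E < F. The simplices of K, each written with vertices in increasing order, are:

  0-simplices (5): A, B, D, E, F
  1-simplices (5): AB, AF, BD, DE, EF

so the chain groups are C_0 ≅ Z^5, C_1 ≅ Z^5.

∂_1: C_1 → C_0 is given by ∂[p,q] = [q] − [p]. For instance
  ∂BD = D − B.
As a 5×5 matrix over Z this has rank 4, with invariant factors (1,1,1,1).

Computing H_k = (kernel of ∂_k) / (image of ∂_{k+1}):

  H_0: rank C_0 − rank ∂_1 = 5 − 4 = 1, and the invariant factors of ∂_1 are all 1, so H_0 ≅ Z.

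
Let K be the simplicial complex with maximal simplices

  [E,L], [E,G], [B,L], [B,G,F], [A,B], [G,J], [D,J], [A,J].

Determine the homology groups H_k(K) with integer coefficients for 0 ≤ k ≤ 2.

H_0 ≅ Z,  H_1 ≅ Z^2,  H_2 = 0.

K has 8 vertices, 10 edges, 1 triangle.
rank ∂_0 = 0, rank ∂_1 = 7 ⇒ b_0 = 8 − 0 − 7 = 1; all invariant factors of ∂_1 are 1 so no torsion. So H_0 ≅ Z.
rank ∂_1 = 7, rank ∂_2 = 1 ⇒ b_1 = 10 − 7 − 1 = 2; all invariant factors of ∂_2 are 1 so no torsion. So H_1 ≅ Z^2.
rank ∂_2 = 1, rank ∂_3 = 0 ⇒ b_2 = 1 − 1 − 0 = 0. So H_2 ≅ 0.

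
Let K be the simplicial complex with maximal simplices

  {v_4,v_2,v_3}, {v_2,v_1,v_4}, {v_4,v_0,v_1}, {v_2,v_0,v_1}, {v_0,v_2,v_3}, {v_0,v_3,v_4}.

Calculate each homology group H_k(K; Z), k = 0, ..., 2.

Take the total order v_0 < v_1 < v_2 < v_3 < v_4 on the vertex set. Then K (dimension 2) consists of the simplices:

  0-simplices (5): [v_0], [v_1], [v_2], [v_3], [v_4]
  1-simplices (9): [v_0,v_1], [v_0,v_2], [v_0,v_3], [v_0,v_4], [v_1,v_2], [v_1,v_4], [v_2,v_3], [v_2,v_4], [v_3,v_4]
  2-simplices (6): [v_0,v_1,v_2], [v_0,v_1,v_4], [v_0,v_2,v_3], [v_0,v_3,v_4], [v_1,v_2,v_4], [v_2,v_3,v_4]

Hence C_0 ≅ Z^5, C_1 ≅ Z^9, C_2 ≅ Z^6.

The boundary map ∂_1: C_1 → C_0 maps an edge to its endpoints' difference, ∂[p,q] = q − p. For instance
  ∂[v_0,v_2] = [v_2] − [v_0].
The 5×9 boundary matrix has rank 4 and Smith normal form diag(1,1,1,1).

∂_2: C_2 → C_1 sends each 2-simplex [p,q,r] to [q,r] − [p,r] + [p,q]. For instance
  ∂[v_0,v_1,v_2] = [v_1,v_2] − [v_0,v_2] + [v_0,v_1],
  ∂[v_0,v_1,v_4] = [v_1,v_4] − [v_0,v_4] + [v_0,v_1].
This gives a 9×6 integer matrix of rank 5; reducing to Smith normal form yields diagonal entries (1,1,1,1,1).

Now H_k = ker ∂_k / im ∂_{k+1}, so:

  H_0: rank C_0 − rank ∂_1 = 5 − 4 = 1, and the invariant factors of ∂_1 are all 1, so H_0 = Z.
  H_1: rank ker ∂_1 − rank ∂_2 = (9 − 4) − 5 = 0, and the invariant factors of ∂_2 are all 1, so H_1 = 0.
  H_2: rank ker ∂_2 − rank ∂_3 = (6 − 5) − 0 = 1, and there is no ∂_3, so H_2 = Z.

H_0 ≅ Z,  H_1 = 0,  H_2 ≅ Z.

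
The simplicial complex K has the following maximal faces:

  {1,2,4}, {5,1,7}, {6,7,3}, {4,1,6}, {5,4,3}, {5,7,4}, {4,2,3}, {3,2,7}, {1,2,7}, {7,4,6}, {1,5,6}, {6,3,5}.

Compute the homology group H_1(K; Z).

H_1 = Z/2.

Order the vertices as 1 < 2 < 3 < 4 < 5 < 6 < 7. Listing each simplex with vertices in this order, K has dimension 2 with simplices:

  0-simplices (7): [1], [2], [3], [4], [5], [6], [7]
  1-simplices (18): [1,2], [1,4], [1,5], [1,6], [1,7], [2,3], [2,4], [2,7], [3,4], [3,5], [3,6], [3,7], [4,5], [4,6], [4,7], [5,6], [5,7], [6,7]
  2-simplices (12): [1,2,4], [1,2,7], [1,4,6], [1,5,6], [1,5,7], [2,3,4], [2,3,7], [3,4,5], [3,5,6], [3,6,7], [4,5,7], [4,6,7]

so the chain groups are C_0 ≅ Z^7, C_1 ≅ Z^18, C_2 ≅ Z^12.

The boundary map ∂_1: C_1 → C_0 sends each edge [p,q] (with p < q) to q − p.
This gives a 7×18 integer matrix of rank 6; reducing to Smith normal form yields diagonal entries (1,1,1,1,1,1).

∂_2: C_2 → C_1 maps a triangle to the signed sum of its edges. For instance
  ∂[1,2,7] = [2,7] − [1,7] + [1,2],
  ∂[1,2,4] = [2,4] − [1,4] + [1,2].
The 18×12 boundary matrix has rank 12 and Smith normal form diag(1,1,1,1,1,1,1,1,1,1,1,2).

Now H_k = ker ∂_k / im ∂_{k+1}, so:

  H_1: rank ker ∂_1 − rank ∂_2 = (18 − 6) − 12 = 0, and ∂_2 has invariant factor 2 > 1, so H_1 = Z/2.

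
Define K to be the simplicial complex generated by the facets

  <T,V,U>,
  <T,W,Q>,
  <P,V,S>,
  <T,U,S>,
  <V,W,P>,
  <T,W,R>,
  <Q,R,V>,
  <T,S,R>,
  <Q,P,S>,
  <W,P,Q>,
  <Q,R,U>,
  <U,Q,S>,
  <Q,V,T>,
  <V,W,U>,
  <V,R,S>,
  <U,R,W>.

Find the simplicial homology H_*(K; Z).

H_0 = Z,  H_1 = Z^2,  H_2 = Z.

K has 8 vertices, 24 edges, 16 triangles.
rank ∂_0 = 0, rank ∂_1 = 7 ⇒ b_0 = 8 − 0 − 7 = 1; all invariant factors of ∂_1 are 1 so no torsion. So H_0 = Z.
rank ∂_1 = 7, rank ∂_2 = 15 ⇒ b_1 = 24 − 7 − 15 = 2; all invariant factors of ∂_2 are 1 so no torsion. So H_1 = Z^2.
rank ∂_2 = 15, rank ∂_3 = 0 ⇒ b_2 = 16 − 15 − 0 = 1. So H_2 = Z.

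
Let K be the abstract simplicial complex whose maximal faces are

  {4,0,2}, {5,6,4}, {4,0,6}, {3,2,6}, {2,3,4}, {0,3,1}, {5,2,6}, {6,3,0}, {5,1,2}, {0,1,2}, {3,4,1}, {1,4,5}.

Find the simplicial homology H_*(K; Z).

H_0 ≅ Z,  H_1 ≅ Z/2,  H_2 = 0.

Fix the vertex order 0 < 1 < 2 < 3 < 4 < 5 < 6 and write every simplex with vertices in increasing order. Then dim K = 2 and the simplices of K are:

  0-simplices (7): [0], [1], [2], [3], [4], [5], [6]
  1-simplices (18): [0,1], [0,2], [0,3], [0,4], [0,6], [1,2], [1,3], [1,4], [1,5], [2,3], [2,4], [2,5], [2,6], [3,4], [3,6], [4,5], [4,6], [5,6]
  2-simplices (12): [0,1,2], [0,1,3], [0,2,4], [0,3,6], [0,4,6], [1,2,5], [1,3,4], [1,4,5], [2,3,4], [2,3,6], [2,5,6], [4,5,6]

Hence C_0 ≅ Z^7, C_1 ≅ Z^18, C_2 ≅ Z^12.

The boundary map ∂_1: C_1 → C_0 sends each edge [p,q] (with p < q) to q − p. For instance
  ∂[0,6] = [6] − [0].
The resulting 7×18 matrix has rank 6, and its Smith normal form has invariant factors (1,1,1,1,1,1).

The boundary map ∂_2: C_2 → C_1 maps a triangle to the signed sum of its edges. For instance
  ∂[0,1,3] = [1,3] − [0,3] + [0,1],
  ∂[1,2,5] = [2,5] − [1,5] + [1,2].
The 18×12 boundary matrix has rank 12 and Smith normal form diag(1,1,1,1,1,1,1,1,1,1,1,2).

From H_k ≅ ker(∂_k) / im(∂_{k+1}) we obtain:

  H_0: rank C_0 − rank ∂_1 = 7 − 6 = 1, and the invariant factors of ∂_1 are all 1, so H_0 ≅ Z.
  H_1: rank ker ∂_1 − rank ∂_2 = (18 − 6) − 12 = 0, and ∂_2 has invariant factor 2 > 1, so H_1 ≅ Z/2.
  H_2: rank ker ∂_2 − rank ∂_3 = (12 − 12) − 0 = 0, and there is no ∂_3, so H_2 ≅ 0.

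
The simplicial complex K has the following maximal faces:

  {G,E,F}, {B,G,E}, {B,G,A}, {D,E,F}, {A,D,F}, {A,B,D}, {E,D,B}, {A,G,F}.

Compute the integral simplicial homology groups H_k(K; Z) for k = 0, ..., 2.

Take the total order A < B < D < E < F < G on the vertex set. Then K (dimension 2) consists of the simplices:

  0-simplices (6): A, B, D, E, F, G
  1-simplices (12): AB, AD, AF, AG, BD, BE, BG, DE, DF, EF, EG, FG
  2-simplices (8): ABD, ABG, ADF, AFG, BDE, BEG, DEF, EFG

so the chain groups are C_0 ≅ Z^6, C_1 ≅ Z^12, C_2 ≅ Z^8.

The boundary map ∂_1: C_1 → C_0 maps an edge to its endpoints' difference, ∂[p,q] = q − p.
As a 6×12 matrix over Z this has rank 5, with invariant factors (1,1,1,1,1).

Boundary ∂_2: C_2 → C_1 maps a triangle to the signed sum of its edges. For instance
  ∂BDE = DE − BE + BD,
  ∂AFG = FG − AG + AF.
The 12×8 boundary matrix has rank 7 and Smith normal form diag(1,1,1,1,1,1,1).

Reading off H_k = ker ∂_k / im ∂_{k+1}:

  H_0: rank C_0 − rank ∂_1 = 6 − 5 = 1, and the invariant factors of ∂_1 are all 1, so H_0 ≅ Z.
  H_1: rank ker ∂_1 − rank ∂_2 = (12 − 5) − 7 = 0, and the invariant factors of ∂_2 are all 1, so H_1 ≅ 0.
  H_2: rank ker ∂_2 − rank ∂_3 = (8 − 7) − 0 = 1, and there is no ∂_3, so H_2 ≅ Z.

As a check, the Euler characteristic is 6 − 12 + 8 = 2, which agrees with 1 − 0 + 1 = 2.
(K is a triangulation of the 2-sphere S^2.)

H_0 = Z,  H_1 = 0,  H_2 = Z.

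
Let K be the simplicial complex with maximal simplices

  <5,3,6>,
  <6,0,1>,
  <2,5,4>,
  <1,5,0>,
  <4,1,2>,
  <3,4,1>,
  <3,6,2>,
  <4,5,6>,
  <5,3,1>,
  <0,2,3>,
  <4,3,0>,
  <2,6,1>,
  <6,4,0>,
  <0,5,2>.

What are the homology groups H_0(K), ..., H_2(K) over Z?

We work with the vertex ordering 0 < 1 < 2 < 3 < 4 < 5 < 6. The simplices of K, each written with vertices in increasing order, are:

  0-simplices (7): [0], [1], [2], [3], [4], [5], [6]
  1-simplices (21): [0,1], [0,2], [0,3], [0,4], [0,5], [0,6], [1,2], [1,3], [1,4], [1,5], [1,6], [2,3], [2,4], [2,5], [2,6], [3,4], [3,5], [3,6], [4,5], [4,6], [5,6]
  2-simplices (14): [0,1,5], [0,1,6], [0,2,3], [0,2,5], [0,3,4], [0,4,6], [1,2,4], [1,2,6], [1,3,4], [1,3,5], [2,3,6], [2,4,5], [3,5,6], [4,5,6]

giving chain groups C_0 ≅ Z^7, C_1 ≅ Z^21, C_2 ≅ Z^14.

∂_1: C_1 → C_0 sends each edge [p,q] (with p < q) to q − p. For instance
  ∂[3,4] = [4] − [3].
The 7×21 boundary matrix has rank 6 and Smith normal form diag(1,1,1,1,1,1).

Boundary ∂_2: C_2 → C_1 sends each 2-simplex [p,q,r] to [q,r] − [p,r] + [p,q]. For instance
  ∂[1,2,4] = [2,4] − [1,4] + [1,2],
  ∂[0,4,6] = [4,6] − [0,6] + [0,4].
The resulting 21×14 matrix has rank 13, and its Smith normal form has invariant factors (1,1,1,1,1,1,1,1,1,1,1,1,1).

Reading off H_k = ker ∂_k / im ∂_{k+1}:

  H_0: rank C_0 − rank ∂_1 = 7 − 6 = 1, and the invariant factors of ∂_1 are all 1, so H_0 = Z.
  H_1: rank ker ∂_1 − rank ∂_2 = (21 − 6) − 13 = 2, and the invariant factors of ∂_2 are all 1, so H_1 = Z^2.
  H_2: rank ker ∂_2 − rank ∂_3 = (14 − 13) − 0 = 1, and there is no ∂_3, so H_2 = Z.

As a check, the Euler characteristic is 7 − 21 + 14 = 0, which agrees with 1 − 2 + 1 = 0.
(K is a triangulation of the torus T^2.)

H_0 = Z,  H_1 = Z^2,  H_2 = Z.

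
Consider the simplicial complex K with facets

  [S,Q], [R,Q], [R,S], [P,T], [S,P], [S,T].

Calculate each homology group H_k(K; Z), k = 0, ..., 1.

H_0 = Z,  H_1 = Z^2.

Fix the vertex order P < Q < R < S < T and write every simplex with vertices in increasing order. Then dim K = 1 and the simplices of K are:

  0-simplices (5): P, Q, R, S, T
  1-simplices (6): PS, PT, QR, QS, RS, ST

so the chain groups are C_0 ≅ Z^5, C_1 ≅ Z^6.

∂_1: C_1 → C_0 maps an edge to its endpoints' difference, ∂[p,q] = q − p.
This gives a 5×6 integer matrix of rank 4; reducing to Smith normal form yields diagonal entries (1,1,1,1).

Reading off H_k = ker ∂_k / im ∂_{k+1}:

  H_0: rank C_0 − rank ∂_1 = 5 − 4 = 1, and the invariant factors of ∂_1 are all 1, so H_0 = Z.
  H_1: rank ker ∂_1 − rank ∂_2 = (6 − 4) − 0 = 2, and there is no ∂_2, so H_1 = Z^2.

As a check, the Euler characteristic is 5 − 6 = -1, which agrees with 1 − 2 = -1.
(K is a triangulation of a wedge of 2 circles.)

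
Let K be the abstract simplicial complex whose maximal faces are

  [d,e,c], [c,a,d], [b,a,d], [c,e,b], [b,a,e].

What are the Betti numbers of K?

b_0 = 1, b_1 = 1, b_2 = 0.

Fix the vertex order a < b < c < d < e and write every simplex with vertices in increasing order. Then dim K = 2 and the simplices of K are:

  0-simplices (5): a, b, c, d, e
  1-simplices (10): ab, ac, ad, ae, bc, bd, be, cd, ce, de
  2-simplices (5): abd, abe, acd, bce, cde

Hence C_0 ≅ Z^5, C_1 ≅ Z^10, C_2 ≅ Z^5.

Boundary ∂_1: C_1 → C_0 sends each edge [p,q] (with p < q) to q − p. For instance
  ∂ae = e − a.
This gives a 5×10 integer matrix of rank 4; reducing to Smith normal form yields diagonal entries (1,1,1,1).

The boundary map ∂_2: C_2 → C_1 sends each 2-simplex [p,q,r] to [q,r] − [p,r] + [p,q]. For instance
  ∂abe = be − ae + ab,
  ∂cde = de − ce + cd.
The 10×5 boundary matrix has rank 5 and Smith normal form diag(1,1,1,1,1).

Now H_k = ker ∂_k / im ∂_{k+1}, so:

  H_0: rank C_0 − rank ∂_1 = 5 − 4 = 1, and the invariant factors of ∂_1 are all 1, so H_0 ≅ Z.
  H_1: rank ker ∂_1 − rank ∂_2 = (10 − 4) − 5 = 1, and the invariant factors of ∂_2 are all 1, so H_1 ≅ Z.
  H_2: rank ker ∂_2 − rank ∂_3 = (5 − 5) − 0 = 0, and there is no ∂_3, so H_2 ≅ 0.

As a check, the Euler characteristic is 5 − 10 + 5 = 0, which agrees with 1 − 1 + 0 = 0.

Hence the Betti numbers are b_0 = 1, b_1 = 1, b_2 = 0.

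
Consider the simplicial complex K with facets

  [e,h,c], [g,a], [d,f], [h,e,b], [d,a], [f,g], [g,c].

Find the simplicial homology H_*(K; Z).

Fix the vertex order a < b < c < d < e < f < g < h and write every simplex with vertices in increasing order. Then dim K = 2 and the simplices of K are:

  0-simplices (8): a, b, c, d, e, f, g, h
  1-simplices (10): ad, ag, be, bh, ce, cg, ch, df, eh, fg
  2-simplices (2): beh, ceh

so the chain groups are C_0 ≅ Z^8, C_1 ≅ Z^10, C_2 ≅ Z^2.

∂_1: C_1 → C_0 is given by ∂[p,q] = [q] − [p]. For instance
  ∂bh = h − b.
This gives a 8×10 integer matrix of rank 7; reducing to Smith normal form yields diagonal entries (1,1,1,1,1,1,1).

Boundary ∂_2: C_2 → C_1 acts by ∂[p,q,r] = [q,r] − [p,r] + [p,q]. For instance
  ∂ceh = eh − ch + ce,
  ∂beh = eh − bh + be.
The 10×2 boundary matrix has rank 2 and Smith normal form diag(1,1).

Now H_k = ker ∂_k / im ∂_{k+1}, so:

  H_0: rank C_0 − rank ∂_1 = 8 − 7 = 1, and the invariant factors of ∂_1 are all 1, so H_0 ≅ Z.
  H_1: rank ker ∂_1 − rank ∂_2 = (10 − 7) − 2 = 1, and the invariant factors of ∂_2 are all 1, so H_1 ≅ Z.
  H_2: rank ker ∂_2 − rank ∂_3 = (2 − 2) − 0 = 0, and there is no ∂_3, so H_2 ≅ 0.

H_0 = Z,  H_1 = Z,  H_2 = 0.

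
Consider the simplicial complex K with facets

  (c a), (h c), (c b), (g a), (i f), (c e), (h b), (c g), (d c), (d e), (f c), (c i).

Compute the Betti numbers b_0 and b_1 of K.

Take the total order a < b < c < d < e < f < g < h < i on the vertex set. Then K (dimension 1) consists of the simplices:

  0-simplices (9): a, b, c, d, e, f, g, h, i
  1-simplices (12): ac, ag, bc, bh, cd, ce, cf, cg, ch, ci, de, fi

giving chain groups C_0 ≅ Z^9, C_1 ≅ Z^12.

∂_1: C_1 → C_0 is given by ∂[p,q] = [q] − [p]. For instance
  ∂ac = c − a.
This gives a 9×12 integer matrix of rank 8; reducing to Smith normal form yields diagonal entries (1,1,1,1,1,1,1,1).

Computing H_k = (kernel of ∂_k) / (image of ∂_{k+1}):

  H_0: rank C_0 − rank ∂_1 = 9 − 8 = 1, and the invariant factors of ∂_1 are all 1, so H_0 ≅ Z.
  H_1: rank ker ∂_1 − rank ∂_2 = (12 − 8) − 0 = 4, and there is no ∂_2, so H_1 ≅ Z^4.

As a check, the Euler characteristic is 9 − 12 = -3, which agrees with 1 − 4 = -3.

Hence the Betti numbers are b_0 = 1, b_1 = 4.

b_0 = 1, b_1 = 4.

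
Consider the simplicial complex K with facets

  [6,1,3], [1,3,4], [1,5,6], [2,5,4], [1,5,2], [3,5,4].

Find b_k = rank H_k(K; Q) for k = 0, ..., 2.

b_0 = 1, b_1 = 1, b_2 = 0.

Fix the vertex order 1 < 2 < 3 < 4 < 5 < 6 and write every simplex with vertices in increasing order. Then dim K = 2 and the simplices of K are:

  0-simplices (6): [1], [2], [3], [4], [5], [6]
  1-simplices (12): [1,2], [1,3], [1,4], [1,5], [1,6], [2,4], [2,5], [3,4], [3,5], [3,6], [4,5], [5,6]
  2-simplices (6): [1,2,5], [1,3,4], [1,3,6], [1,5,6], [2,4,5], [3,4,5]

so the chain groups are C_0 ≅ Z^6, C_1 ≅ Z^12, C_2 ≅ Z^6.

The boundary map ∂_1: C_1 → C_0 maps an edge to its endpoints' difference, ∂[p,q] = q − p. For instance
  ∂[5,6] = [6] − [5].
The resulting 6×12 matrix has rank 5, and its Smith normal form has invariant factors (1,1,1,1,1).

∂_2: C_2 → C_1 sends each 2-simplex [p,q,r] to [q,r] − [p,r] + [p,q]. For instance
  ∂[1,5,6] = [5,6] − [1,6] + [1,5],
  ∂[1,3,6] = [3,6] − [1,6] + [1,3].
The resulting 12×6 matrix has rank 6, and its Smith normal form has invariant factors (1,1,1,1,1,1).

From H_k ≅ ker(∂_k) / im(∂_{k+1}) we obtain:

  H_0: rank C_0 − rank ∂_1 = 6 − 5 = 1, and the invariant factors of ∂_1 are all 1, so H_0 = Z.
  H_1: rank ker ∂_1 − rank ∂_2 = (12 − 5) − 6 = 1, and the invariant factors of ∂_2 are all 1, so H_1 = Z.
  H_2: rank ker ∂_2 − rank ∂_3 = (6 − 6) − 0 = 0, and there is no ∂_3, so H_2 = 0.

As a check, the Euler characteristic is 6 − 12 + 6 = 0, which agrees with 1 − 1 + 0 = 0.

Hence the Betti numbers are b_0 = 1, b_1 = 1, b_2 = 0.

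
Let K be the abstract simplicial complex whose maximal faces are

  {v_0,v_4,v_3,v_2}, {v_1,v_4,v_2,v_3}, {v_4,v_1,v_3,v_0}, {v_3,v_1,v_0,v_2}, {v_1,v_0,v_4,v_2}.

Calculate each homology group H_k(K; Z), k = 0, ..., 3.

H_0 ≅ Z,  H_1 = 0,  H_2 = 0,  H_3 ≅ Z.

Order the vertices as v_0 < v_1 < v_2 < v_3 < v_4. Listing each simplex with vertices in this order, K has dimension 3 with simplices:

  0-simplices (5): [v_0], [v_1], [v_2], [v_3], [v_4]
  1-simplices (10): [v_0,v_1], [v_0,v_2], [v_0,v_3], [v_0,v_4], [v_1,v_2], [v_1,v_3], [v_1,v_4], [v_2,v_3], [v_2,v_4], [v_3,v_4]
  2-simplices (10): [v_0,v_1,v_2], [v_0,v_1,v_3], [v_0,v_1,v_4], [v_0,v_2,v_3], [v_0,v_2,v_4], [v_0,v_3,v_4], [v_1,v_2,v_3], [v_1,v_2,v_4], [v_1,v_3,v_4], [v_2,v_3,v_4]
  3-simplices (5): [v_0,v_1,v_2,v_3], [v_0,v_1,v_2,v_4], [v_0,v_1,v_3,v_4], [v_0,v_2,v_3,v_4], [v_1,v_2,v_3,v_4]

giving chain groups C_0 ≅ Z^5, C_1 ≅ Z^10, C_2 ≅ Z^10, C_3 ≅ Z^5.

∂_1: C_1 → C_0 sends each edge [p,q] (with p < q) to q − p. For instance
  ∂[v_2,v_3] = [v_3] − [v_2].
The resulting 5×10 matrix has rank 4, and its Smith normal form has invariant factors (1,1,1,1).

∂_2: C_2 → C_1 maps a triangle to the signed sum of its edges. For instance
  ∂[v_0,v_2,v_4] = [v_2,v_4] − [v_0,v_4] + [v_0,v_2],
  ∂[v_0,v_3,v_4] = [v_3,v_4] − [v_0,v_4] + [v_0,v_3].
This gives a 10×10 integer matrix of rank 6; reducing to Smith normal form yields diagonal entries (1,1,1,1,1,1).

The boundary map ∂_3: C_3 → C_2 sends each 3-simplex σ to the alternating sum Σ_i (−1)^i (σ with its i-th vertex removed). For instance
  ∂[v_1,v_2,v_3,v_4] = [v_2,v_3,v_4] − [v_1,v_3,v_4] + [v_1,v_2,v_4] − [v_1,v_2,v_3],
  ∂[v_0,v_1,v_2,v_4] = [v_1,v_2,v_4] − [v_0,v_2,v_4] + [v_0,v_1,v_4] − [v_0,v_1,v_2].
The 10×5 boundary matrix has rank 4 and Smith normal form diag(1,1,1,1).

Reading off H_k = ker ∂_k / im ∂_{k+1}:

  H_0: rank C_0 − rank ∂_1 = 5 − 4 = 1, and the invariant factors of ∂_1 are all 1, so H_0 = Z.
  H_1: rank ker ∂_1 − rank ∂_2 = (10 − 4) − 6 = 0, and the invariant factors of ∂_2 are all 1, so H_1 = 0.
  H_2: rank ker ∂_2 − rank ∂_3 = (10 − 6) − 4 = 0, and the invariant factors of ∂_3 are all 1, so H_2 = 0.
  H_3: rank ker ∂_3 − rank ∂_4 = (5 − 4) − 0 = 1, and there is no ∂_4, so H_3 = Z.

As a check, the Euler characteristic is 5 − 10 + 10 − 5 = 0, which agrees with 1 − 0 + 0 − 1 = 0.
(K is a triangulation of the 3-sphere S^3.)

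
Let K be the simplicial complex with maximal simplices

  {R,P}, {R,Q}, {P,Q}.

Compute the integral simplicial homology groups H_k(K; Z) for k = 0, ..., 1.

Take the total order P < Q < R on the vertex set. Then K (dimension 1) consists of the simplices:

  0-simplices (3): P, Q, R
  1-simplices (3): PQ, PR, QR

giving chain groups C_0 ≅ Z^3, C_1 ≅ Z^3.

∂_1: C_1 → C_0 is given by ∂[p,q] = [q] − [p]. For instance
  ∂QR = R − Q.
The resulting 3×3 matrix has rank 2, and its Smith normal form has invariant factors (1,1).

Reading off H_k = ker ∂_k / im ∂_{k+1}:

  H_0: rank C_0 − rank ∂_1 = 3 − 2 = 1, and the invariant factors of ∂_1 are all 1, so H_0 ≅ Z.
  H_1: rank ker ∂_1 − rank ∂_2 = (3 − 2) − 0 = 1, and there is no ∂_2, so H_1 ≅ Z.

H_0 = Z,  H_1 = Z.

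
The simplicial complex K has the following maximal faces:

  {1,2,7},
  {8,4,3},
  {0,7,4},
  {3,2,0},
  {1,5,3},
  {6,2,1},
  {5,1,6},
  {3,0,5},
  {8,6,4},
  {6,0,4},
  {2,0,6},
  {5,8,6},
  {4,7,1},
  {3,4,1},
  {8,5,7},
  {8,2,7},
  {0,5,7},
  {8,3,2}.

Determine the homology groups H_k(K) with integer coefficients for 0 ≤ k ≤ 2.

Take the total order 0 < 1 < 2 < 3 < 4 < 5 < 6 < 7 < 8 on the vertex set. Then K (dimension 2) consists of the simplices:

  0-simplices (9): [0], [1], [2], [3], [4], [5], [6], [7], [8]
  1-simplices (27): (27 of them)
  2-simplices (18): [0,2,3], [0,2,6], [0,3,5], [0,4,6], [0,4,7], [0,5,7], [1,2,6], [1,2,7], [1,3,4], [1,3,5], [1,4,7], [1,5,6], [2,3,8], [2,7,8], [3,4,8], [4,6,8], [5,6,8], [5,7,8]

so the chain groups are C_0 ≅ Z^9, C_1 ≅ Z^27, C_2 ≅ Z^18.

The boundary map ∂_1: C_1 → C_0 sends each edge [p,q] (with p < q) to q − p. For instance
  ∂[1,3] = [3] − [1].
This gives a 9×27 integer matrix of rank 8; reducing to Smith normal form yields diagonal entries (1,1,1,1,1,1,1,1).

Boundary ∂_2: C_2 → C_1 sends each 2-simplex [p,q,r] to [q,r] − [p,r] + [p,q]. For instance
  ∂[0,3,5] = [3,5] − [0,5] + [0,3],
  ∂[3,4,8] = [4,8] − [3,8] + [3,4].
The resulting 27×18 matrix has rank 17, and its Smith normal form has invariant factors (1,1,1,1,1,1,1,1,1,1,1,1,1,1,1,1,1).

Now H_k = ker ∂_k / im ∂_{k+1}, so:

  H_0: rank C_0 − rank ∂_1 = 9 − 8 = 1, and the invariant factors of ∂_1 are all 1, so H_0 ≅ Z.
  H_1: rank ker ∂_1 − rank ∂_2 = (27 − 8) − 17 = 2, and the invariant factors of ∂_2 are all 1, so H_1 ≅ Z^2.
  H_2: rank ker ∂_2 − rank ∂_3 = (18 − 17) − 0 = 1, and there is no ∂_3, so H_2 ≅ Z.

H_0 ≅ Z,  H_1 ≅ Z^2,  H_2 ≅ Z.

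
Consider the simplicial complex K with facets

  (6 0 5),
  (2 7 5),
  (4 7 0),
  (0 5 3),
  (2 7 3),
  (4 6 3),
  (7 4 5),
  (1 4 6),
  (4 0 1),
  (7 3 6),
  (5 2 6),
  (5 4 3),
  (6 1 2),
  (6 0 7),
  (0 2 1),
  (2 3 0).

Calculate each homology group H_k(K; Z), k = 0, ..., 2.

Fix the vertex order 0 < 1 < 2 < 3 < 4 < 5 < 6 < 7 and write every simplex with vertices in increasing order. Then dim K = 2 and the simplices of K are:

  0-simplices (8): [0], [1], [2], [3], [4], [5], [6], [7]
  1-simplices (24): (24 of them)
  2-simplices (16): [0,1,2], [0,1,4], [0,2,3], [0,3,5], [0,4,7], [0,5,6], [0,6,7], [1,2,6], [1,4,6], [2,3,7], [2,5,6], [2,5,7], [3,4,5], [3,4,6], [3,6,7], [4,5,7]

Hence C_0 ≅ Z^8, C_1 ≅ Z^24, C_2 ≅ Z^16.

Boundary ∂_1: C_1 → C_0 maps an edge to its endpoints' difference, ∂[p,q] = q − p.
The resulting 8×24 matrix has rank 7, and its Smith normal form has invariant factors (1,1,1,1,1,1,1).

Boundary ∂_2: C_2 → C_1 sends each 2-simplex [p,q,r] to [q,r] − [p,r] + [p,q]. For instance
  ∂[0,6,7] = [6,7] − [0,7] + [0,6],
  ∂[0,1,2] = [1,2] − [0,2] + [0,1].
The resulting 24×16 matrix has rank 15, and its Smith normal form has invariant factors (1,1,1,1,1,1,1,1,1,1,1,1,1,1,1).

Computing H_k = (kernel of ∂_k) / (image of ∂_{k+1}):

  H_0: rank C_0 − rank ∂_1 = 8 − 7 = 1, and the invariant factors of ∂_1 are all 1, so H_0 ≅ Z.
  H_1: rank ker ∂_1 − rank ∂_2 = (24 − 7) − 15 = 2, and the invariant factors of ∂_2 are all 1, so H_1 ≅ Z^2.
  H_2: rank ker ∂_2 − rank ∂_3 = (16 − 15) − 0 = 1, and there is no ∂_3, so H_2 ≅ Z.

As a check, the Euler characteristic is 8 − 24 + 16 = 0, which agrees with 1 − 2 + 1 = 0.

H_0 = Z,  H_1 = Z^2,  H_2 = Z.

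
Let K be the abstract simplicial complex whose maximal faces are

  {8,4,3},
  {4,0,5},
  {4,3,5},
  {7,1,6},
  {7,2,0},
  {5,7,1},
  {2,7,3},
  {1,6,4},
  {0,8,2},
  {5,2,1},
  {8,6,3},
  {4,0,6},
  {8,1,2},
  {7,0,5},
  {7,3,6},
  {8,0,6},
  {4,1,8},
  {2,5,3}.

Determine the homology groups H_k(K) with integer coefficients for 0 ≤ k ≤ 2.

H_0 = Z,  H_1 = Z ⊕ Z/2Z,  H_2 = 0.

Take the total order 0 < 1 < 2 < 3 < 4 < 5 < 6 < 7 < 8 on the vertex set. Then K (dimension 2) consists of the simplices:

  0-simplices (9): [0], [1], [2], [3], [4], [5], [6], [7], [8]
  1-simplices (27): (27 of them)
  2-simplices (18): [0,2,7], [0,2,8], [0,4,5], [0,4,6], [0,5,7], [0,6,8], [1,2,5], [1,2,8], [1,4,6], [1,4,8], [1,5,7], [1,6,7], [2,3,5], [2,3,7], [3,4,5], [3,4,8], [3,6,7], [3,6,8]

Hence C_0 ≅ Z^9, C_1 ≅ Z^27, C_2 ≅ Z^18.

The boundary map ∂_1: C_1 → C_0 sends each edge [p,q] (with p < q) to q − p.
The resulting 9×27 matrix has rank 8, and its Smith normal form has invariant factors (1,1,1,1,1,1,1,1).

∂_2: C_2 → C_1 maps a triangle to the signed sum of its edges. For instance
  ∂[0,2,7] = [2,7] − [0,7] + [0,2],
  ∂[0,6,8] = [6,8] − [0,8] + [0,6].
As a 27×18 matrix over Z this has rank 18, with invariant factors (1,1,1,1,1,1,1,1,1,1,1,1,1,1,1,1,1,2).

Reading off H_k = ker ∂_k / im ∂_{k+1}:

  H_0: rank C_0 − rank ∂_1 = 9 − 8 = 1, and the invariant factors of ∂_1 are all 1, so H_0 ≅ Z.
  H_1: rank ker ∂_1 − rank ∂_2 = (27 − 8) − 18 = 1, and ∂_2 has invariant factor 2 > 1, so H_1 ≅ Z ⊕ Z/2Z.
  H_2: rank ker ∂_2 − rank ∂_3 = (18 − 18) − 0 = 0, and there is no ∂_3, so H_2 ≅ 0.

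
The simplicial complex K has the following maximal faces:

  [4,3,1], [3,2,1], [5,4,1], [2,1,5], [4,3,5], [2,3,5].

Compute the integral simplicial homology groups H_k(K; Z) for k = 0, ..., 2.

H_0 = Z,  H_1 = 0,  H_2 = Z.

Order the vertices as 1 < 2 < 3 < 4 < 5. Listing each simplex with vertices in this order, K has dimension 2 with simplices:

  0-simplices (5): [1], [2], [3], [4], [5]
  1-simplices (9): [1,2], [1,3], [1,4], [1,5], [2,3], [2,5], [3,4], [3,5], [4,5]
  2-simplices (6): [1,2,3], [1,2,5], [1,3,4], [1,4,5], [2,3,5], [3,4,5]

so the chain groups are C_0 ≅ Z^5, C_1 ≅ Z^9, C_2 ≅ Z^6.

∂_1: C_1 → C_0 sends each edge [p,q] (with p < q) to q − p.
As a 5×9 matrix over Z this has rank 4, with invariant factors (1,1,1,1).

Boundary ∂_2: C_2 → C_1 acts by ∂[p,q,r] = [q,r] − [p,r] + [p,q]. For instance
  ∂[1,3,4] = [3,4] − [1,4] + [1,3],
  ∂[2,3,5] = [3,5] − [2,5] + [2,3].
This gives a 9×6 integer matrix of rank 5; reducing to Smith normal form yields diagonal entries (1,1,1,1,1).

Now H_k = ker ∂_k / im ∂_{k+1}, so:

  H_0: rank C_0 − rank ∂_1 = 5 − 4 = 1, and the invariant factors of ∂_1 are all 1, so H_0 = Z.
  H_1: rank ker ∂_1 − rank ∂_2 = (9 − 4) − 5 = 0, and the invariant factors of ∂_2 are all 1, so H_1 = 0.
  H_2: rank ker ∂_2 − rank ∂_3 = (6 − 5) − 0 = 1, and there is no ∂_3, so H_2 = Z.

As a check, the Euler characteristic is 5 − 9 + 6 = 2, which agrees with 1 − 0 + 1 = 2.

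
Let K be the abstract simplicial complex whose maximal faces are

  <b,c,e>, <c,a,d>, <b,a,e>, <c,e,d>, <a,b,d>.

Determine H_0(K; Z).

H_0 ≅ Z.

Order the vertices as a < b < c < d < e. Listing each simplex with vertices in this order, K has dimension 2 with simplices:

  0-simplices (5): a, b, c, d, e
  1-simplices (10): ab, ac, ad, ae, bc, bd, be, cd, ce, de
  2-simplices (5): abd, abe, acd, bce, cde

Hence C_0 ≅ Z^5, C_1 ≅ Z^10, C_2 ≅ Z^5.

The boundary map ∂_1: C_1 → C_0 sends each edge [p,q] (with p < q) to q − p. For instance
  ∂bd = d − b.
The 5×10 boundary matrix has rank 4 and Smith normal form diag(1,1,1,1).

The boundary map ∂_2: C_2 → C_1 acts by ∂[p,q,r] = [q,r] − [p,r] + [p,q]. For instance
  ∂cde = de − ce + cd,
  ∂bce = ce − be + bc.
The resulting 10×5 matrix has rank 5, and its Smith normal form has invariant factors (1,1,1,1,1).

Computing H_k = (kernel of ∂_k) / (image of ∂_{k+1}):

  H_0: rank C_0 − rank ∂_1 = 5 − 4 = 1, and the invariant factors of ∂_1 are all 1, so H_0 ≅ Z.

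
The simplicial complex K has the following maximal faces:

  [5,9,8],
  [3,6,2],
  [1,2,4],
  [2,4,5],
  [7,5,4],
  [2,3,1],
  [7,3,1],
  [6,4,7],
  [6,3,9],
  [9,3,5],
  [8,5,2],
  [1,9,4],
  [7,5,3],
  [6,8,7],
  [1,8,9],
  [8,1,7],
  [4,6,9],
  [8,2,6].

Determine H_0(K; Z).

Take the total order 1 < 2 < 3 < 4 < 5 < 6 < 7 < 8 < 9 on the vertex set. Then K (dimension 2) consists of the simplices:

  0-simplices (9): [1], [2], [3], [4], [5], [6], [7], [8], [9]
  1-simplices (27): (27 of them)
  2-simplices (18): [1,2,3], [1,2,4], [1,3,7], [1,4,9], [1,7,8], [1,8,9], [2,3,6], [2,4,5], [2,5,8], [2,6,8], [3,5,7], [3,5,9], [3,6,9], [4,5,7], [4,6,7], [4,6,9], [5,8,9], [6,7,8]

Hence C_0 ≅ Z^9, C_1 ≅ Z^27, C_2 ≅ Z^18.

Boundary ∂_1: C_1 → C_0 maps an edge to its endpoints' difference, ∂[p,q] = q − p. For instance
  ∂[1,7] = [7] − [1].
The 9×27 boundary matrix has rank 8 and Smith normal form diag(1,1,1,1,1,1,1,1).

The boundary map ∂_2: C_2 → C_1 maps a triangle to the signed sum of its edges. For instance
  ∂[4,5,7] = [5,7] − [4,7] + [4,5],
  ∂[1,4,9] = [4,9] − [1,9] + [1,4].
The 27×18 boundary matrix has rank 17 and Smith normal form diag(1,1,1,1,1,1,1,1,1,1,1,1,1,1,1,1,1).

From H_k ≅ ker(∂_k) / im(∂_{k+1}) we obtain:

  H_0: rank C_0 − rank ∂_1 = 9 − 8 = 1, and the invariant factors of ∂_1 are all 1, so H_0 = Z.

H_0 = Z.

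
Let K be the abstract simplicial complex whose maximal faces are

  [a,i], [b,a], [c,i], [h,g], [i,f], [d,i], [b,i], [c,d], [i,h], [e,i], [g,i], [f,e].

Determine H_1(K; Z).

H_1 = Z^4.

We work with the vertex ordering a < b < c < d < e < f < g < h < i. The simplices of K, each written with vertices in increasing order, are:

  0-simplices (9): a, b, c, d, e, f, g, h, i
  1-simplices (12): ab, ai, bi, cd, ci, di, ef, ei, fi, gh, gi, hi

so the chain groups are C_0 ≅ Z^9, C_1 ≅ Z^12.

The boundary map ∂_1: C_1 → C_0 maps an edge to its endpoints' difference, ∂[p,q] = q − p. For instance
  ∂ab = b − a.
As a 9×12 matrix over Z this has rank 8, with invariant factors (1,1,1,1,1,1,1,1).

Reading off H_k = ker ∂_k / im ∂_{k+1}:

  H_1: rank ker ∂_1 − rank ∂_2 = (12 − 8) − 0 = 4, and there is no ∂_2, so H_1 = Z^4.

(K is a triangulation of a wedge of 4 circles.)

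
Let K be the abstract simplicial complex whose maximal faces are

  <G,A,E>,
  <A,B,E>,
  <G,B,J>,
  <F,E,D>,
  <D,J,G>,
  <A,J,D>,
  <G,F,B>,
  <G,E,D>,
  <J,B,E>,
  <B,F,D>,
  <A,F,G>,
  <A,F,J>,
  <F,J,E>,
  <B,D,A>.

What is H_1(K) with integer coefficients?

H_1 ≅ Z^2.

Take the total order A < B < D < E < F < G < J on the vertex set. Then K (dimension 2) consists of the simplices:

  0-simplices (7): A, B, D, E, F, G, J
  1-simplices (21): AB, AD, AE, AF, AG, AJ, BD, BE, BF, BG, BJ, DE, DF, DG, DJ, EF, EG, EJ, FG, FJ, GJ
  2-simplices (14): ABD, ABE, ADJ, AEG, AFG, AFJ, BDF, BEJ, BFG, BGJ, DEF, DEG, DGJ, EFJ

so the chain groups are C_0 ≅ Z^7, C_1 ≅ Z^21, C_2 ≅ Z^14.

∂_1: C_1 → C_0 maps an edge to its endpoints' difference, ∂[p,q] = q − p. For instance
  ∂AE = E − A.
The resulting 7×21 matrix has rank 6, and its Smith normal form has invariant factors (1,1,1,1,1,1).

The boundary map ∂_2: C_2 → C_1 maps a triangle to the signed sum of its edges. For instance
  ∂DEF = EF − DF + DE,
  ∂DEG = EG − DG + DE.
The 21×14 boundary matrix has rank 13 and Smith normal form diag(1,1,1,1,1,1,1,1,1,1,1,1,1).

Now H_k = ker ∂_k / im ∂_{k+1}, so:

  H_1: rank ker ∂_1 − rank ∂_2 = (21 − 6) − 13 = 2, and the invariant factors of ∂_2 are all 1, so H_1 ≅ Z^2.

(K is a triangulation of the torus T^2.)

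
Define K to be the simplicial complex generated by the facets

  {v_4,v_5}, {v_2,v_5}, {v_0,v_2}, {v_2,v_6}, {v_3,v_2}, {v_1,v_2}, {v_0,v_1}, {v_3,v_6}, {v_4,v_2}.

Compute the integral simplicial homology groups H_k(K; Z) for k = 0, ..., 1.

H_0 = Z,  H_1 = Z^3.

Take the total order v_0 < v_1 < v_2 < v_3 < v_4 < v_5 < v_6 on the vertex set. Then K (dimension 1) consists of the simplices:

  0-simplices (7): [v_0], [v_1], [v_2], [v_3], [v_4], [v_5], [v_6]
  1-simplices (9): [v_0,v_1], [v_0,v_2], [v_1,v_2], [v_2,v_3], [v_2,v_4], [v_2,v_5], [v_2,v_6], [v_3,v_6], [v_4,v_5]

giving chain groups C_0 ≅ Z^7, C_1 ≅ Z^9.

∂_1: C_1 → C_0 is given by ∂[p,q] = [q] − [p].
The resulting 7×9 matrix has rank 6, and its Smith normal form has invariant factors (1,1,1,1,1,1).

Computing H_k = (kernel of ∂_k) / (image of ∂_{k+1}):

  H_0: rank C_0 − rank ∂_1 = 7 − 6 = 1, and the invariant factors of ∂_1 are all 1, so H_0 ≅ Z.
  H_1: rank ker ∂_1 − rank ∂_2 = (9 − 6) − 0 = 3, and there is no ∂_2, so H_1 ≅ Z^3.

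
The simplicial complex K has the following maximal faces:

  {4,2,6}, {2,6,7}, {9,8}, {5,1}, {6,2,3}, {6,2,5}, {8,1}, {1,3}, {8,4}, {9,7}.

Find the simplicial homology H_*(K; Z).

We work with the vertex ordering 1 < 2 < 3 < 4 < 5 < 6 < 7 < 8 < 9. The simplices of K, each written with vertices in increasing order, are:

  0-simplices (9): [1], [2], [3], [4], [5], [6], [7], [8], [9]
  1-simplices (15): [1,3], [1,5], [1,8], [2,3], [2,4], [2,5], [2,6], [2,7], [3,6], [4,6], [4,8], [5,6], [6,7], [7,9], [8,9]
  2-simplices (4): [2,3,6], [2,4,6], [2,5,6], [2,6,7]

Hence C_0 ≅ Z^9, C_1 ≅ Z^15, C_2 ≅ Z^4.

Boundary ∂_1: C_1 → C_0 sends each edge [p,q] (with p < q) to q − p.
The 9×15 boundary matrix has rank 8 and Smith normal form diag(1,1,1,1,1,1,1,1).

∂_2: C_2 → C_1 sends each 2-simplex [p,q,r] to [q,r] − [p,r] + [p,q]. For instance
  ∂[2,3,6] = [3,6] − [2,6] + [2,3],
  ∂[2,4,6] = [4,6] − [2,6] + [2,4].
The 15×4 boundary matrix has rank 4 and Smith normal form diag(1,1,1,1).

Now H_k = ker ∂_k / im ∂_{k+1}, so:

  H_0: rank C_0 − rank ∂_1 = 9 − 8 = 1, and the invariant factors of ∂_1 are all 1, so H_0 = Z.
  H_1: rank ker ∂_1 − rank ∂_2 = (15 − 8) − 4 = 3, and the invariant factors of ∂_2 are all 1, so H_1 = Z^3.
  H_2: rank ker ∂_2 − rank ∂_3 = (4 − 4) − 0 = 0, and there is no ∂_3, so H_2 = 0.

H_0 ≅ Z,  H_1 ≅ Z^3,  H_2 = 0.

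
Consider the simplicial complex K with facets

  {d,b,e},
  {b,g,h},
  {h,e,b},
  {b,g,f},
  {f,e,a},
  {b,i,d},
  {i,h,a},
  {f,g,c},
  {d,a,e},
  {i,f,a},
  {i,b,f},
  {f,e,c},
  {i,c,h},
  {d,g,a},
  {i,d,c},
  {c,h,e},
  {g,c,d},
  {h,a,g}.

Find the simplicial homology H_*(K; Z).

K has 9 vertices, 27 edges, 18 triangles.
rank ∂_0 = 0, rank ∂_1 = 8 ⇒ b_0 = 9 − 0 − 8 = 1; all invariant factors of ∂_1 are 1 so no torsion. So H_0 = Z.
rank ∂_1 = 8, rank ∂_2 = 17 ⇒ b_1 = 27 − 8 − 17 = 2; all invariant factors of ∂_2 are 1 so no torsion. So H_1 = Z^2.
rank ∂_2 = 17, rank ∂_3 = 0 ⇒ b_2 = 18 − 17 − 0 = 1. So H_2 = Z.

H_0 = Z,  H_1 = Z^2,  H_2 = Z.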